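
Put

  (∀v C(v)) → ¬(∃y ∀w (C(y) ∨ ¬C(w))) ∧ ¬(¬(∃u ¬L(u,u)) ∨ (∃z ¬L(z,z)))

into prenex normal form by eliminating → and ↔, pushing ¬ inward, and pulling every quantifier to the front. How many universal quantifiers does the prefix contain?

2

Rewrite implications/biconditionals: A → B as ¬A ∨ B.
  ¬(∀v C(v)) ∨ ¬(∃y ∀w (C(y) ∨ ¬C(w))) ∧ ¬(¬(∃u ¬L(u,u)) ∨ (∃z ¬L(z,z)))
Move each ¬ inward, flipping quantifiers it crosses:
  (∃v ¬C(v)) ∨ (∀y ∃w (¬C(y) ∧ C(w))) ∧ (∃u ¬L(u,u)) ∧ (∀z L(z,z))
All bound variables are already distinct, so no renaming is needed.
Pull the quantifiers to the front (each side's bound variable is not free in the other side):
  ∃v ∀y ∃w ∃u ∀z (¬C(v) ∨ ¬C(y) ∧ C(w) ∧ ¬L(u,u) ∧ L(z,z))
The prefix is ∃v ∀y ∃w ∃u ∀z: 2 universal, 3 existential.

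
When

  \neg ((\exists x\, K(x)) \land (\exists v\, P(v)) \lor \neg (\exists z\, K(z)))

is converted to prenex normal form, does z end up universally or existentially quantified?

Drive negations inward (¬∀x A ≡ ∃x ¬A, ¬∃x A ≡ ∀x ¬A, De Morgan for ∧/∨):
  ((\forall x\, \neg K(x)) \lor (\forall v\, \neg P(v))) \land (\exists z\, K(z))
All bound variables are already distinct, so no renaming is needed.
Finally move all quantifiers to the prefix:
  \forall x\, \forall v\, \exists z\, ((\neg K(x) \lor \neg P(v)) \land K(z))
The quantifier \exists z sits under an even number of negations, so it remains existential.

existential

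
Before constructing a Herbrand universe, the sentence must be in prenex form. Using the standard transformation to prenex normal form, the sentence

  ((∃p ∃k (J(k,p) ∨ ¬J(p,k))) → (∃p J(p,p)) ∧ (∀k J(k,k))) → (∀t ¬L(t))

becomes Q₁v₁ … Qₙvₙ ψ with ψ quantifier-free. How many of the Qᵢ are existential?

Eliminate → and ↔ using ¬ and ∨.
  ¬(¬(∃p ∃k (J(k,p) ∨ ¬J(p,k))) ∨ (∃p J(p,p)) ∧ (∀k J(k,k))) ∨ (∀t ¬L(t))
Drive negations inward (¬∀x A ≡ ∃x ¬A, ¬∃x A ≡ ∀x ¬A, De Morgan for ∧/∨):
  (∃p ∃k (J(k,p) ∨ ¬J(p,k))) ∧ ((∀p ¬J(p,p)) ∨ (∃k ¬J(k,k))) ∨ (∀t ¬L(t))
Standardize variables apart so no two quantifiers bind the same name: p↦x, k↦u1.
  (∃p ∃k (J(k,p) ∨ ¬J(p,k))) ∧ ((∀x ¬J(x,x)) ∨ (∃u1 ¬J(u1,u1))) ∨ (∀t ¬L(t))
Finally move all quantifiers to the prefix:
  ∃p ∃k ∀x ∃u1 ∀t ((J(k,p) ∨ ¬J(p,k)) ∧ (¬J(x,x) ∨ ¬J(u1,u1)) ∨ ¬L(t))
The prefix is ∃p ∃k ∀x ∃u1 ∀t: 2 universal, 3 existential.

3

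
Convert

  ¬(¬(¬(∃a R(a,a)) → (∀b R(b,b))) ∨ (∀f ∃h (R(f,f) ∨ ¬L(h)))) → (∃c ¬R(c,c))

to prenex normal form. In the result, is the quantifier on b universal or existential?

existential

Eliminate → and ↔ using ¬ and ∨.
  ¬¬(¬(¬¬(∃a R(a,a)) ∨ (∀b R(b,b))) ∨ (∀f ∃h (R(f,f) ∨ ¬L(h)))) ∨ (∃c ¬R(c,c))
Move each ¬ inward, flipping quantifiers it crosses:
  (∀a ¬R(a,a)) ∧ (∃b ¬R(b,b)) ∨ (∀f ∃h (R(f,f) ∨ ¬L(h))) ∨ (∃c ¬R(c,c))
All bound variables are already distinct, so no renaming is needed.
Pull the quantifiers to the front (each side's bound variable is not free in the other side):
  ∀a ∃b ∀f ∃h ∃c (¬R(a,a) ∧ ¬R(b,b) ∨ R(f,f) ∨ ¬L(h) ∨ ¬R(c,c))
The quantifier ∀b sits under an odd number of negations (counting the antecedent side of each →), so it flips to ∃b.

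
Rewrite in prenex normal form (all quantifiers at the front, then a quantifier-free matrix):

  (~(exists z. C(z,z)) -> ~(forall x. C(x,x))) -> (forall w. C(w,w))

Rewrite implications/biconditionals: A → B as ¬A ∨ B.
  ~(~~(exists z. C(z,z)) | ~(forall x. C(x,x))) | (forall w. C(w,w))
Drive negations inward (¬∀x A ≡ ∃x ¬A, ¬∃x A ≡ ∀x ¬A, De Morgan for ∧/∨):
  (forall z. ~C(z,z)) & (forall x. C(x,x)) | (forall w. C(w,w))
All bound variables are already distinct, so no renaming is needed.
Extract every quantifier outward, since the variables are now distinct and don't occur free across branches:
  forall z. forall x. forall w. (~C(z,z) & C(x,x) | C(w,w))

forall z. forall x. forall w. (~C(z,z) & C(x,x) | C(w,w))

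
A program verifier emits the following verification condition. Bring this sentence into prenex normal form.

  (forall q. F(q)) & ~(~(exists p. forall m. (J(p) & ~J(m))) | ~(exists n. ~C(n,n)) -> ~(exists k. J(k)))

First replace A → B with ¬A ∨ B.
  (forall q. F(q)) & ~(~(~(exists p. forall m. (J(p) & ~J(m))) | ~(exists n. ~C(n,n))) | ~(exists k. J(k)))
Drive negations inward (¬∀x A ≡ ∃x ¬A, ¬∃x A ≡ ∀x ¬A, De Morgan for ∧/∨):
  (forall q. F(q)) & ((forall p. exists m. (~J(p) | J(m))) | (forall n. C(n,n))) & (exists k. J(k))
All bound variables are already distinct, so no renaming is needed.
Extract every quantifier outward, since the variables are now distinct and don't occur free across branches:
  forall q. forall p. exists m. forall n. exists k. (F(q) & (~J(p) | J(m) | C(n,n)) & J(k))

forall q. forall p. exists m. forall n. exists k. (F(q) & (~J(p) | J(m) | C(n,n)) & J(k))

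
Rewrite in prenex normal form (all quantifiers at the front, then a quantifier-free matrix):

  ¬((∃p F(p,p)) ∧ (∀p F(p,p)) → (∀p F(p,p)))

∃p ∀q ∃b (F(p,p) ∧ F(q,q) ∧ ¬F(b,b))

Eliminate → and ↔ using ¬ and ∨.
  ¬(¬((∃p F(p,p)) ∧ (∀p F(p,p))) ∨ (∀p F(p,p)))
Move each ¬ inward, flipping quantifiers it crosses:
  (∃p F(p,p)) ∧ (∀p F(p,p)) ∧ (∃p ¬F(p,p))
Rename bound variables to avoid capture: p↦q, p↦b.
  (∃p F(p,p)) ∧ (∀q F(q,q)) ∧ (∃b ¬F(b,b))
Extract every quantifier outward, since the variables are now distinct and don't occur free across branches:
  ∃p ∀q ∃b (F(p,p) ∧ F(q,q) ∧ ¬F(b,b))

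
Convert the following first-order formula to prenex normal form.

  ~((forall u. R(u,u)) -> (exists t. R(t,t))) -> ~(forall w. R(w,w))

exists u. exists t. exists w. (~R(u,u) | R(t,t) | ~R(w,w))

Rewrite implications/biconditionals: A → B as ¬A ∨ B.
  ~~(~(forall u. R(u,u)) | (exists t. R(t,t))) | ~(forall w. R(w,w))
Move each ¬ inward, flipping quantifiers it crosses:
  (exists u. ~R(u,u)) | (exists t. R(t,t)) | (exists w. ~R(w,w))
Pull the quantifiers to the front (each side's bound variable is not free in the other side):
  exists u. exists t. exists w. (~R(u,u) | R(t,t) | ~R(w,w))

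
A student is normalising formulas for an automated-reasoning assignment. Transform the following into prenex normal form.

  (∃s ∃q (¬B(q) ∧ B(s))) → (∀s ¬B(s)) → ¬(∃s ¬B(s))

∀s ∀q ∃b ∀u1 (B(q) ∨ ¬B(s) ∨ B(b) ∨ B(u1))

Eliminate → and ↔ using ¬ and ∨.
  ¬(∃s ∃q (¬B(q) ∧ B(s))) ∨ ¬(∀s ¬B(s)) ∨ ¬(∃s ¬B(s))
Move each ¬ inward, flipping quantifiers it crosses:
  (∀s ∀q (B(q) ∨ ¬B(s))) ∨ (∃s B(s)) ∨ (∀s B(s))
Rename bound variables to avoid capture: s↦b, s↦u1.
  (∀s ∀q (B(q) ∨ ¬B(s))) ∨ (∃b B(b)) ∨ (∀u1 B(u1))
Finally move all quantifiers to the prefix:
  ∀s ∀q ∃b ∀u1 (B(q) ∨ ¬B(s) ∨ B(b) ∨ B(u1))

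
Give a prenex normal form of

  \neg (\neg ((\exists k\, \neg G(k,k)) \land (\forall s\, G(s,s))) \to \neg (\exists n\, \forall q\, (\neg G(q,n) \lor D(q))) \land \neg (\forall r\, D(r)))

Eliminate → and ↔ using ¬ and ∨.
  \neg (\neg \neg ((\exists k\, \neg G(k,k)) \land (\forall s\, G(s,s))) \lor \neg (\exists n\, \forall q\, (\neg G(q,n) \lor D(q))) \land \neg (\forall r\, D(r)))
Push ¬ through the quantifiers and connectives to reach negation normal form:
  ((\forall k\, G(k,k)) \lor (\exists s\, \neg G(s,s))) \land ((\exists n\, \forall q\, (\neg G(q,n) \lor D(q))) \lor (\forall r\, D(r)))
All bound variables are already distinct, so no renaming is needed.
Pull the quantifiers to the front (each side's bound variable is not free in the other side):
  \forall k\, \exists s\, \exists n\, \forall q\, \forall r\, ((G(k,k) \lor \neg G(s,s)) \land (\neg G(q,n) \lor D(q) \lor D(r)))

\forall k\, \exists s\, \exists n\, \forall q\, \forall r\, ((G(k,k) \lor \neg G(s,s)) \land (\neg G(q,n) \lor D(q) \lor D(r)))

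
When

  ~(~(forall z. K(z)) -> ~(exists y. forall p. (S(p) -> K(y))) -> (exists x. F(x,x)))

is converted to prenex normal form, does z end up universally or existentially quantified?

First replace A → B with ¬A ∨ B.
  ~(~~(forall z. K(z)) | ~~(exists y. forall p. (~S(p) | K(y))) | (exists x. F(x,x)))
Push ¬ through the quantifiers and connectives to reach negation normal form:
  (exists z. ~K(z)) & (forall y. exists p. (S(p) & ~K(y))) & (forall x. ~F(x,x))
All bound variables are already distinct, so no renaming is needed.
Pull the quantifiers to the front (each side's bound variable is not free in the other side):
  exists z. forall y. exists p. forall x. (~K(z) & S(p) & ~K(y) & ~F(x,x))
The quantifier forall z sits under an odd number of negations (counting the antecedent side of each →), so it flips to exists z.

existential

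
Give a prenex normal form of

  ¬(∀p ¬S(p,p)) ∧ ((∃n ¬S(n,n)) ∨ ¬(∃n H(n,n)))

Move each ¬ inward, flipping quantifiers it crosses:
  (∃p S(p,p)) ∧ ((∃n ¬S(n,n)) ∨ (∀n ¬H(n,n)))
Standardize variables apart so no two quantifiers bind the same name: n↦t.
  (∃p S(p,p)) ∧ ((∃n ¬S(n,n)) ∨ (∀t ¬H(t,t)))
Pull the quantifiers to the front (each side's bound variable is not free in the other side):
  ∃p ∃n ∀t (S(p,p) ∧ (¬S(n,n) ∨ ¬H(t,t)))

∃p ∃n ∀t (S(p,p) ∧ (¬S(n,n) ∨ ¬H(t,t)))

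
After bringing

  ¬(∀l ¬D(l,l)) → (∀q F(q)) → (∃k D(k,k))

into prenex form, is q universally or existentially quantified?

Eliminate → and ↔ using ¬ and ∨.
  ¬¬(∀l ¬D(l,l)) ∨ ¬(∀q F(q)) ∨ (∃k D(k,k))
Drive negations inward (¬∀x A ≡ ∃x ¬A, ¬∃x A ≡ ∀x ¬A, De Morgan for ∧/∨):
  (∀l ¬D(l,l)) ∨ (∃q ¬F(q)) ∨ (∃k D(k,k))
Extract every quantifier outward, since the variables are now distinct and don't occur free across branches:
  ∀l ∃q ∃k (¬D(l,l) ∨ ¬F(q) ∨ D(k,k))
The quantifier ∀q sits under an odd number of negations (counting the antecedent side of each →), so it flips to ∃q.

existential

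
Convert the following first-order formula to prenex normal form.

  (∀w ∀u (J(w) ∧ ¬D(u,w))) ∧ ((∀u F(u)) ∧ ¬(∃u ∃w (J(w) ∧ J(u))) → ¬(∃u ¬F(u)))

Rewrite implications/biconditionals: A → B as ¬A ∨ B.
  (∀w ∀u (J(w) ∧ ¬D(u,w))) ∧ (¬((∀u F(u)) ∧ ¬(∃u ∃w (J(w) ∧ J(u)))) ∨ ¬(∃u ¬F(u)))
Drive negations inward (¬∀x A ≡ ∃x ¬A, ¬∃x A ≡ ∀x ¬A, De Morgan for ∧/∨):
  (∀w ∀u (J(w) ∧ ¬D(u,w))) ∧ ((∃u ¬F(u)) ∨ (∃u ∃w (J(w) ∧ J(u))) ∨ (∀u F(u)))
Standardize variables apart so no two quantifiers bind the same name: u↦x, u↦z1, w↦a, u↦t.
  (∀w ∀u (J(w) ∧ ¬D(u,w))) ∧ ((∃x ¬F(x)) ∨ (∃z1 ∃a (J(a) ∧ J(z1))) ∨ (∀t F(t)))
Extract every quantifier outward, since the variables are now distinct and don't occur free across branches:
  ∀w ∀u ∃x ∃z1 ∃a ∀t (J(w) ∧ ¬D(u,w) ∧ (¬F(x) ∨ J(a) ∧ J(z1) ∨ F(t)))

∀w ∀u ∃x ∃z1 ∃a ∀t (J(w) ∧ ¬D(u,w) ∧ (¬F(x) ∨ J(a) ∧ J(z1) ∨ F(t)))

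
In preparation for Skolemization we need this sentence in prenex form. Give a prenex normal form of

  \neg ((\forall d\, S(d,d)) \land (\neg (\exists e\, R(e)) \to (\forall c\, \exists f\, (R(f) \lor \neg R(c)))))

\exists d\, \forall e\, \exists c\, \forall f\, (\neg S(d,d) \lor \neg R(e) \land \neg R(f) \land R(c))

First replace A → B with ¬A ∨ B.
  \neg ((\forall d\, S(d,d)) \land (\neg \neg (\exists e\, R(e)) \lor (\forall c\, \exists f\, (R(f) \lor \neg R(c)))))
Push ¬ through the quantifiers and connectives to reach negation normal form:
  (\exists d\, \neg S(d,d)) \lor (\forall e\, \neg R(e)) \land (\exists c\, \forall f\, (\neg R(f) \land R(c)))
Extract every quantifier outward, since the variables are now distinct and don't occur free across branches:
  \exists d\, \forall e\, \exists c\, \forall f\, (\neg S(d,d) \lor \neg R(e) \land \neg R(f) \land R(c))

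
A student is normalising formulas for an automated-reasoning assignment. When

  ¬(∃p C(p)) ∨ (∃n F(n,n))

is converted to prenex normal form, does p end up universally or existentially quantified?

universal

Drive negations inward (¬∀x A ≡ ∃x ¬A, ¬∃x A ≡ ∀x ¬A, De Morgan for ∧/∨):
  (∀p ¬C(p)) ∨ (∃n F(n,n))
All bound variables are already distinct, so no renaming is needed.
Extract every quantifier outward, since the variables are now distinct and don't occur free across branches:
  ∀p ∃n (¬C(p) ∨ F(n,n))
The quantifier ∃p sits under an odd number of negations, so it flips to ∀p.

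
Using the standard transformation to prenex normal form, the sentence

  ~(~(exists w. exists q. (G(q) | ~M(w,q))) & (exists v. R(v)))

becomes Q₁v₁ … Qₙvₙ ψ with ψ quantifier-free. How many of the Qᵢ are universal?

Drive negations inward (¬∀x A ≡ ∃x ¬A, ¬∃x A ≡ ∀x ¬A, De Morgan for ∧/∨):
  (exists w. exists q. (G(q) | ~M(w,q))) | (forall v. ~R(v))
Pull the quantifiers to the front (each side's bound variable is not free in the other side):
  exists w. exists q. forall v. (G(q) | ~M(w,q) | ~R(v))
The prefix is exists w exists q forall v: 1 universal, 2 existential.

1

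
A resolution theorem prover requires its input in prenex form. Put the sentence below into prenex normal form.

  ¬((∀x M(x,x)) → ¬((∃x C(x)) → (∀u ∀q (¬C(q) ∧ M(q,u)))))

Rewrite implications/biconditionals: A → B as ¬A ∨ B.
  ¬(¬(∀x M(x,x)) ∨ ¬(¬(∃x C(x)) ∨ (∀u ∀q (¬C(q) ∧ M(q,u)))))
Drive negations inward (¬∀x A ≡ ∃x ¬A, ¬∃x A ≡ ∀x ¬A, De Morgan for ∧/∨):
  (∀x M(x,x)) ∧ ((∀x ¬C(x)) ∨ (∀u ∀q (¬C(q) ∧ M(q,u))))
Standardize variables apart so no two quantifiers bind the same name: x↦w.
  (∀x M(x,x)) ∧ ((∀w ¬C(w)) ∨ (∀u ∀q (¬C(q) ∧ M(q,u))))
Finally move all quantifiers to the prefix:
  ∀x ∀w ∀u ∀q (M(x,x) ∧ (¬C(w) ∨ ¬C(q) ∧ M(q,u)))

∀x ∀w ∀u ∀q (M(x,x) ∧ (¬C(w) ∨ ¬C(q) ∧ M(q,u)))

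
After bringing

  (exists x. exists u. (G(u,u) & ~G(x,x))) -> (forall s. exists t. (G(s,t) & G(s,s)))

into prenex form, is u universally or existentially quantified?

universal

Rewrite implications/biconditionals: A → B as ¬A ∨ B.
  ~(exists x. exists u. (G(u,u) & ~G(x,x))) | (forall s. exists t. (G(s,t) & G(s,s)))
Push ¬ through the quantifiers and connectives to reach negation normal form:
  (forall x. forall u. (~G(u,u) | G(x,x))) | (forall s. exists t. (G(s,t) & G(s,s)))
All bound variables are already distinct, so no renaming is needed.
Pull the quantifiers to the front (each side's bound variable is not free in the other side):
  forall x. forall u. forall s. exists t. (~G(u,u) | G(x,x) | G(s,t) & G(s,s))
The quantifier exists u sits under an odd number of negations (counting the antecedent side of each →), so it flips to forall u.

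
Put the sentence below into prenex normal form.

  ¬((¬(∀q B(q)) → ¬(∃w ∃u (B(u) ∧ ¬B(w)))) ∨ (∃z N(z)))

Rewrite implications/biconditionals: A → B as ¬A ∨ B.
  ¬(¬¬(∀q B(q)) ∨ ¬(∃w ∃u (B(u) ∧ ¬B(w))) ∨ (∃z N(z)))
Drive negations inward (¬∀x A ≡ ∃x ¬A, ¬∃x A ≡ ∀x ¬A, De Morgan for ∧/∨):
  (∃q ¬B(q)) ∧ (∃w ∃u (B(u) ∧ ¬B(w))) ∧ (∀z ¬N(z))
All bound variables are already distinct, so no renaming is needed.
Finally move all quantifiers to the prefix:
  ∃q ∃w ∃u ∀z (¬B(q) ∧ B(u) ∧ ¬B(w) ∧ ¬N(z))

∃q ∃w ∃u ∀z (¬B(q) ∧ B(u) ∧ ¬B(w) ∧ ¬N(z))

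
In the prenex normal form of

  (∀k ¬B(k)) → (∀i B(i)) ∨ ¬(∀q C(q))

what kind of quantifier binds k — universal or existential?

Rewrite implications/biconditionals: A → B as ¬A ∨ B.
  ¬(∀k ¬B(k)) ∨ (∀i B(i)) ∨ ¬(∀q C(q))
Drive negations inward (¬∀x A ≡ ∃x ¬A, ¬∃x A ≡ ∀x ¬A, De Morgan for ∧/∨):
  (∃k B(k)) ∨ (∀i B(i)) ∨ (∃q ¬C(q))
All bound variables are already distinct, so no renaming is needed.
Extract every quantifier outward, since the variables are now distinct and don't occur free across branches:
  ∃k ∀i ∃q (B(k) ∨ B(i) ∨ ¬C(q))
The quantifier ∀k sits under an odd number of negations (counting the antecedent side of each →), so it flips to ∃k.

existential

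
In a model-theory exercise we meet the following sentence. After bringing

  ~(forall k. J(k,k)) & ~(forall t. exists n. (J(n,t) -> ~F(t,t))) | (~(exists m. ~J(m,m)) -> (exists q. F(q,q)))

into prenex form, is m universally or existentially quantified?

existential

Rewrite implications/biconditionals: A → B as ¬A ∨ B.
  ~(forall k. J(k,k)) & ~(forall t. exists n. (~J(n,t) | ~F(t,t))) | ~~(exists m. ~J(m,m)) | (exists q. F(q,q))
Drive negations inward (¬∀x A ≡ ∃x ¬A, ¬∃x A ≡ ∀x ¬A, De Morgan for ∧/∨):
  (exists k. ~J(k,k)) & (exists t. forall n. (J(n,t) & F(t,t))) | (exists m. ~J(m,m)) | (exists q. F(q,q))
All bound variables are already distinct, so no renaming is needed.
Pull the quantifiers to the front (each side's bound variable is not free in the other side):
  exists k. exists t. forall n. exists m. exists q. (~J(k,k) & J(n,t) & F(t,t) | ~J(m,m) | F(q,q))
The quantifier exists m sits under an even number of negations (counting the antecedent side of each →), so it remains existential.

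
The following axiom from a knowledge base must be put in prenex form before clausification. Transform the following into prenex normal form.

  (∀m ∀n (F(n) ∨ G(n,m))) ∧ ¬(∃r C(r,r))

∀m ∀n ∀r ((F(n) ∨ G(n,m)) ∧ ¬C(r,r))

Drive negations inward (¬∀x A ≡ ∃x ¬A, ¬∃x A ≡ ∀x ¬A, De Morgan for ∧/∨):
  (∀m ∀n (F(n) ∨ G(n,m))) ∧ (∀r ¬C(r,r))
All bound variables are already distinct, so no renaming is needed.
Extract every quantifier outward, since the variables are now distinct and don't occur free across branches:
  ∀m ∀n ∀r ((F(n) ∨ G(n,m)) ∧ ¬C(r,r))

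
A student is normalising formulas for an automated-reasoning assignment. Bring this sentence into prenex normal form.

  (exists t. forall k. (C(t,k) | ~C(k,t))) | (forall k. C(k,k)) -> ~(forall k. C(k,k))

forall t. exists k. exists y1. exists w1. (~C(t,k) & C(k,t) & ~C(y1,y1) | ~C(w1,w1))

Rewrite implications/biconditionals: A → B as ¬A ∨ B.
  ~((exists t. forall k. (C(t,k) | ~C(k,t))) | (forall k. C(k,k))) | ~(forall k. C(k,k))
Drive negations inward (¬∀x A ≡ ∃x ¬A, ¬∃x A ≡ ∀x ¬A, De Morgan for ∧/∨):
  (forall t. exists k. (~C(t,k) & C(k,t))) & (exists k. ~C(k,k)) | (exists k. ~C(k,k))
Rename bound variables to avoid capture: k↦y1, k↦w1.
  (forall t. exists k. (~C(t,k) & C(k,t))) & (exists y1. ~C(y1,y1)) | (exists w1. ~C(w1,w1))
Extract every quantifier outward, since the variables are now distinct and don't occur free across branches:
  forall t. exists k. exists y1. exists w1. (~C(t,k) & C(k,t) & ~C(y1,y1) | ~C(w1,w1))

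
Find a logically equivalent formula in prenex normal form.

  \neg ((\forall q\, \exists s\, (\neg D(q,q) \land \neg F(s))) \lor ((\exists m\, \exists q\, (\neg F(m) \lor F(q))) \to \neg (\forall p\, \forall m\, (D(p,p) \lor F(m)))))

First replace A → B with ¬A ∨ B.
  \neg ((\forall q\, \exists s\, (\neg D(q,q) \land \neg F(s))) \lor \neg (\exists m\, \exists q\, (\neg F(m) \lor F(q))) \lor \neg (\forall p\, \forall m\, (D(p,p) \lor F(m))))
Push ¬ through the quantifiers and connectives to reach negation normal form:
  (\exists q\, \forall s\, (D(q,q) \lor F(s))) \land (\exists m\, \exists q\, (\neg F(m) \lor F(q))) \land (\forall p\, \forall m\, (D(p,p) \lor F(m)))
Rename bound variables to avoid capture: q↦x1, m↦w1.
  (\exists q\, \forall s\, (D(q,q) \lor F(s))) \land (\exists m\, \exists x1\, (\neg F(m) \lor F(x1))) \land (\forall p\, \forall w1\, (D(p,p) \lor F(w1)))
Extract every quantifier outward, since the variables are now distinct and don't occur free across branches:
  \exists q\, \forall s\, \exists m\, \exists x1\, \forall p\, \forall w1\, ((D(q,q) \lor F(s)) \land (\neg F(m) \lor F(x1)) \land (D(p,p) \lor F(w1)))

\exists q\, \forall s\, \exists m\, \exists x1\, \forall p\, \forall w1\, ((D(q,q) \lor F(s)) \land (\neg F(m) \lor F(x1)) \land (D(p,p) \lor F(w1)))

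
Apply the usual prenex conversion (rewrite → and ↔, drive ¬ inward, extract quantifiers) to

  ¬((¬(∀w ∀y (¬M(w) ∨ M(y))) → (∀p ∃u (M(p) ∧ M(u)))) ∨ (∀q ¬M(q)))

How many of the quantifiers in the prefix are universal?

Rewrite implications/biconditionals: A → B as ¬A ∨ B.
  ¬(¬¬(∀w ∀y (¬M(w) ∨ M(y))) ∨ (∀p ∃u (M(p) ∧ M(u))) ∨ (∀q ¬M(q)))
Move each ¬ inward, flipping quantifiers it crosses:
  (∃w ∃y (M(w) ∧ ¬M(y))) ∧ (∃p ∀u (¬M(p) ∨ ¬M(u))) ∧ (∃q M(q))
All bound variables are already distinct, so no renaming is needed.
Pull the quantifiers to the front (each side's bound variable is not free in the other side):
  ∃w ∃y ∃p ∀u ∃q (M(w) ∧ ¬M(y) ∧ (¬M(p) ∨ ¬M(u)) ∧ M(q))
The prefix is ∃w ∃y ∃p ∀u ∃q: 1 universal, 4 existential.

1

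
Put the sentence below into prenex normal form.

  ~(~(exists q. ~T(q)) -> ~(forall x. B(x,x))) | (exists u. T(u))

forall q. forall x. exists u. (T(q) & B(x,x) | T(u))

Rewrite implications/biconditionals: A → B as ¬A ∨ B.
  ~(~~(exists q. ~T(q)) | ~(forall x. B(x,x))) | (exists u. T(u))
Move each ¬ inward, flipping quantifiers it crosses:
  (forall q. T(q)) & (forall x. B(x,x)) | (exists u. T(u))
All bound variables are already distinct, so no renaming is needed.
Extract every quantifier outward, since the variables are now distinct and don't occur free across branches:
  forall q. forall x. exists u. (T(q) & B(x,x) | T(u))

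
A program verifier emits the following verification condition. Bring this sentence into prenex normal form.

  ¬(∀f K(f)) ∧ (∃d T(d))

Drive negations inward (¬∀x A ≡ ∃x ¬A, ¬∃x A ≡ ∀x ¬A, De Morgan for ∧/∨):
  (∃f ¬K(f)) ∧ (∃d T(d))
All bound variables are already distinct, so no renaming is needed.
Extract every quantifier outward, since the variables are now distinct and don't occur free across branches:
  ∃f ∃d (¬K(f) ∧ T(d))

∃f ∃d (¬K(f) ∧ T(d))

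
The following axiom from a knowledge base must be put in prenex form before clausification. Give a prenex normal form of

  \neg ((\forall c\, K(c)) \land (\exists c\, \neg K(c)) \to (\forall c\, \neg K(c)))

\forall c\, \exists z\, \exists u1\, (K(c) \land \neg K(z) \land K(u1))

Rewrite implications/biconditionals: A → B as ¬A ∨ B.
  \neg (\neg ((\forall c\, K(c)) \land (\exists c\, \neg K(c))) \lor (\forall c\, \neg K(c)))
Drive negations inward (¬∀x A ≡ ∃x ¬A, ¬∃x A ≡ ∀x ¬A, De Morgan for ∧/∨):
  (\forall c\, K(c)) \land (\exists c\, \neg K(c)) \land (\exists c\, K(c))
Give each quantifier a distinct variable: c↦z, c↦u1.
  (\forall c\, K(c)) \land (\exists z\, \neg K(z)) \land (\exists u1\, K(u1))
Pull the quantifiers to the front (each side's bound variable is not free in the other side):
  \forall c\, \exists z\, \exists u1\, (K(c) \land \neg K(z) \land K(u1))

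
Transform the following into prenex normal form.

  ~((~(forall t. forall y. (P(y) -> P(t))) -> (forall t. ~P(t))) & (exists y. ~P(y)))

exists t. exists y. exists r. forall b. (P(y) & ~P(t) & P(r) | P(b))

First replace A → B with ¬A ∨ B.
  ~((~~(forall t. forall y. (~P(y) | P(t))) | (forall t. ~P(t))) & (exists y. ~P(y)))
Move each ¬ inward, flipping quantifiers it crosses:
  (exists t. exists y. (P(y) & ~P(t))) & (exists t. P(t)) | (forall y. P(y))
Give each quantifier a distinct variable: t↦r, y↦b.
  (exists t. exists y. (P(y) & ~P(t))) & (exists r. P(r)) | (forall b. P(b))
Finally move all quantifiers to the prefix:
  exists t. exists y. exists r. forall b. (P(y) & ~P(t) & P(r) | P(b))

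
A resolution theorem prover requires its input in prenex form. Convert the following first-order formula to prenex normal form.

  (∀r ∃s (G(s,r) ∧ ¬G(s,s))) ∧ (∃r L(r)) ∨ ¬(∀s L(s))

∀r ∃s ∃v1 ∃a (G(s,r) ∧ ¬G(s,s) ∧ L(v1) ∨ ¬L(a))

Move each ¬ inward, flipping quantifiers it crosses:
  (∀r ∃s (G(s,r) ∧ ¬G(s,s))) ∧ (∃r L(r)) ∨ (∃s ¬L(s))
Rename bound variables to avoid capture: r↦v1, s↦a.
  (∀r ∃s (G(s,r) ∧ ¬G(s,s))) ∧ (∃v1 L(v1)) ∨ (∃a ¬L(a))
Pull the quantifiers to the front (each side's bound variable is not free in the other side):
  ∀r ∃s ∃v1 ∃a (G(s,r) ∧ ¬G(s,s) ∧ L(v1) ∨ ¬L(a))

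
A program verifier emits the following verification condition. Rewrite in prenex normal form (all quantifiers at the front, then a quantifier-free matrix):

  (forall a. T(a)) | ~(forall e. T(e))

Drive negations inward (¬∀x A ≡ ∃x ¬A, ¬∃x A ≡ ∀x ¬A, De Morgan for ∧/∨):
  (forall a. T(a)) | (exists e. ~T(e))
All bound variables are already distinct, so no renaming is needed.
Pull the quantifiers to the front (each side's bound variable is not free in the other side):
  forall a. exists e. (T(a) | ~T(e))

forall a. exists e. (T(a) | ~T(e))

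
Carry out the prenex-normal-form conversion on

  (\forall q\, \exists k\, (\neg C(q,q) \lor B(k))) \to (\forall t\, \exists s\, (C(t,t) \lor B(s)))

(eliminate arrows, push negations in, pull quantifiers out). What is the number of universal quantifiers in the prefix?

Eliminate → and ↔ using ¬ and ∨.
  \neg (\forall q\, \exists k\, (\neg C(q,q) \lor B(k))) \lor (\forall t\, \exists s\, (C(t,t) \lor B(s)))
Move each ¬ inward, flipping quantifiers it crosses:
  (\exists q\, \forall k\, (C(q,q) \land \neg B(k))) \lor (\forall t\, \exists s\, (C(t,t) \lor B(s)))
All bound variables are already distinct, so no renaming is needed.
Extract every quantifier outward, since the variables are now distinct and don't occur free across branches:
  \exists q\, \forall k\, \forall t\, \exists s\, (C(q,q) \land \neg B(k) \lor C(t,t) \lor B(s))
The prefix is \exists q \forall k \forall t \exists s: 2 universal, 2 existential.

2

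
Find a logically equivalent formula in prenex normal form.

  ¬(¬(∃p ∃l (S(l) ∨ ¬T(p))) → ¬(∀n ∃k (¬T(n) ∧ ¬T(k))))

Rewrite implications/biconditionals: A → B as ¬A ∨ B.
  ¬(¬¬(∃p ∃l (S(l) ∨ ¬T(p))) ∨ ¬(∀n ∃k (¬T(n) ∧ ¬T(k))))
Move each ¬ inward, flipping quantifiers it crosses:
  (∀p ∀l (¬S(l) ∧ T(p))) ∧ (∀n ∃k (¬T(n) ∧ ¬T(k)))
All bound variables are already distinct, so no renaming is needed.
Extract every quantifier outward, since the variables are now distinct and don't occur free across branches:
  ∀p ∀l ∀n ∃k (¬S(l) ∧ T(p) ∧ ¬T(n) ∧ ¬T(k))

∀p ∀l ∀n ∃k (¬S(l) ∧ T(p) ∧ ¬T(n) ∧ ¬T(k))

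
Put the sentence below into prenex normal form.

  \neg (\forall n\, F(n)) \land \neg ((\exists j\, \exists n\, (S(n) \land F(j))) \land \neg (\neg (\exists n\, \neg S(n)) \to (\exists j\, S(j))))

Rewrite implications/biconditionals: A → B as ¬A ∨ B.
  \neg (\forall n\, F(n)) \land \neg ((\exists j\, \exists n\, (S(n) \land F(j))) \land \neg (\neg \neg (\exists n\, \neg S(n)) \lor (\exists j\, S(j))))
Drive negations inward (¬∀x A ≡ ∃x ¬A, ¬∃x A ≡ ∀x ¬A, De Morgan for ∧/∨):
  (\exists n\, \neg F(n)) \land ((\forall j\, \forall n\, (\neg S(n) \lor \neg F(j))) \lor (\exists n\, \neg S(n)) \lor (\exists j\, S(j)))
Rename bound variables to avoid capture: n↦b, n↦q, j↦w.
  (\exists n\, \neg F(n)) \land ((\forall j\, \forall b\, (\neg S(b) \lor \neg F(j))) \lor (\exists q\, \neg S(q)) \lor (\exists w\, S(w)))
Finally move all quantifiers to the prefix:
  \exists n\, \forall j\, \forall b\, \exists q\, \exists w\, (\neg F(n) \land (\neg S(b) \lor \neg F(j) \lor \neg S(q) \lor S(w)))

\exists n\, \forall j\, \forall b\, \exists q\, \exists w\, (\neg F(n) \land (\neg S(b) \lor \neg F(j) \lor \neg S(q) \lor S(w)))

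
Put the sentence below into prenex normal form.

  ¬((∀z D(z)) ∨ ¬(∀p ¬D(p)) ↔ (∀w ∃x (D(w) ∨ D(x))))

∀z ∃p ∃w ∀x ∀b ∃t ∃v ∀r ((D(z) ∨ D(p)) ∧ ¬D(w) ∧ ¬D(x) ∨ (D(b) ∨ D(t)) ∧ ¬D(v) ∧ ¬D(r))

Rewrite implications/biconditionals: A → B as ¬A ∨ B; A ↔ B as (¬A ∨ B) ∧ (¬B ∨ A).
  ¬((¬((∀z D(z)) ∨ ¬(∀p ¬D(p))) ∨ (∀w ∃x (D(w) ∨ D(x)))) ∧ (¬(∀w ∃x (D(w) ∨ D(x))) ∨ (∀z D(z)) ∨ ¬(∀p ¬D(p))))
Drive negations inward (¬∀x A ≡ ∃x ¬A, ¬∃x A ≡ ∀x ¬A, De Morgan for ∧/∨):
  ((∀z D(z)) ∨ (∃p D(p))) ∧ (∃w ∀x (¬D(w) ∧ ¬D(x))) ∨ (∀w ∃x (D(w) ∨ D(x))) ∧ (∃z ¬D(z)) ∧ (∀p ¬D(p))
Rename bound variables to avoid capture: w↦b, x↦t, z↦v, p↦r.
  ((∀z D(z)) ∨ (∃p D(p))) ∧ (∃w ∀x (¬D(w) ∧ ¬D(x))) ∨ (∀b ∃t (D(b) ∨ D(t))) ∧ (∃v ¬D(v)) ∧ (∀r ¬D(r))
Extract every quantifier outward, since the variables are now distinct and don't occur free across branches:
  ∀z ∃p ∃w ∀x ∀b ∃t ∃v ∀r ((D(z) ∨ D(p)) ∧ ¬D(w) ∧ ¬D(x) ∨ (D(b) ∨ D(t)) ∧ ¬D(v) ∧ ¬D(r))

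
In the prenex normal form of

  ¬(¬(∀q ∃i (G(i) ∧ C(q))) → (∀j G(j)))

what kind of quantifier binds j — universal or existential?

First replace A → B with ¬A ∨ B.
  ¬(¬¬(∀q ∃i (G(i) ∧ C(q))) ∨ (∀j G(j)))
Drive negations inward (¬∀x A ≡ ∃x ¬A, ¬∃x A ≡ ∀x ¬A, De Morgan for ∧/∨):
  (∃q ∀i (¬G(i) ∨ ¬C(q))) ∧ (∃j ¬G(j))
Pull the quantifiers to the front (each side's bound variable is not free in the other side):
  ∃q ∀i ∃j ((¬G(i) ∨ ¬C(q)) ∧ ¬G(j))
The quantifier ∀j sits under an odd number of negations (counting the antecedent side of each →), so it flips to ∃j.

existential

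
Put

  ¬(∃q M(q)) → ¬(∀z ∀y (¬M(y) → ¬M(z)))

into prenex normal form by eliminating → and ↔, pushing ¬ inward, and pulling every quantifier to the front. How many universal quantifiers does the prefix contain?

0

First replace A → B with ¬A ∨ B.
  ¬¬(∃q M(q)) ∨ ¬(∀z ∀y (¬¬M(y) ∨ ¬M(z)))
Push ¬ through the quantifiers and connectives to reach negation normal form:
  (∃q M(q)) ∨ (∃z ∃y (¬M(y) ∧ M(z)))
Pull the quantifiers to the front (each side's bound variable is not free in the other side):
  ∃q ∃z ∃y (M(q) ∨ ¬M(y) ∧ M(z))
The prefix is ∃q ∃z ∃y: 0 universal, 3 existential.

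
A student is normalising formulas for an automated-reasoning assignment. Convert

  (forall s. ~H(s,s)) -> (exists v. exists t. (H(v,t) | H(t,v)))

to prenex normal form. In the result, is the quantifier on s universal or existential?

existential

First replace A → B with ¬A ∨ B.
  ~(forall s. ~H(s,s)) | (exists v. exists t. (H(v,t) | H(t,v)))
Move each ¬ inward, flipping quantifiers it crosses:
  (exists s. H(s,s)) | (exists v. exists t. (H(v,t) | H(t,v)))
Pull the quantifiers to the front (each side's bound variable is not free in the other side):
  exists s. exists v. exists t. (H(s,s) | H(v,t) | H(t,v))
The quantifier forall s sits under an odd number of negations (counting the antecedent side of each →), so it flips to exists s.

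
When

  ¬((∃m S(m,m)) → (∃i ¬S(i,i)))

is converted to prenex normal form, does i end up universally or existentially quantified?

universal

Eliminate → and ↔ using ¬ and ∨.
  ¬(¬(∃m S(m,m)) ∨ (∃i ¬S(i,i)))
Push ¬ through the quantifiers and connectives to reach negation normal form:
  (∃m S(m,m)) ∧ (∀i S(i,i))
Pull the quantifiers to the front (each side's bound variable is not free in the other side):
  ∃m ∀i (S(m,m) ∧ S(i,i))
The quantifier ∃i sits under an odd number of negations (counting the antecedent side of each →), so it flips to ∀i.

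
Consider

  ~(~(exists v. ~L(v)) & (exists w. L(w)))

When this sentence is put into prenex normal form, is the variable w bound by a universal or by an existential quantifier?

universal

Move each ¬ inward, flipping quantifiers it crosses:
  (exists v. ~L(v)) | (forall w. ~L(w))
All bound variables are already distinct, so no renaming is needed.
Pull the quantifiers to the front (each side's bound variable is not free in the other side):
  exists v. forall w. (~L(v) | ~L(w))
The quantifier exists w sits under an odd number of negations, so it flips to forall w.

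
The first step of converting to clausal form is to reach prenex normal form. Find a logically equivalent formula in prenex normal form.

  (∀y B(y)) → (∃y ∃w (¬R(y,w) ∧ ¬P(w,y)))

∃y ∃w1 ∃w (¬B(y) ∨ ¬R(w1,w) ∧ ¬P(w,w1))

Rewrite implications/biconditionals: A → B as ¬A ∨ B.
  ¬(∀y B(y)) ∨ (∃y ∃w (¬R(y,w) ∧ ¬P(w,y)))
Push ¬ through the quantifiers and connectives to reach negation normal form:
  (∃y ¬B(y)) ∨ (∃y ∃w (¬R(y,w) ∧ ¬P(w,y)))
Standardize variables apart so no two quantifiers bind the same name: y↦w1.
  (∃y ¬B(y)) ∨ (∃w1 ∃w (¬R(w1,w) ∧ ¬P(w,w1)))
Extract every quantifier outward, since the variables are now distinct and don't occur free across branches:
  ∃y ∃w1 ∃w (¬B(y) ∨ ¬R(w1,w) ∧ ¬P(w,w1))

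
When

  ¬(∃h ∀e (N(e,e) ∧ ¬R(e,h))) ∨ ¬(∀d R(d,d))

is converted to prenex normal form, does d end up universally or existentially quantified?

existential

Push ¬ through the quantifiers and connectives to reach negation normal form:
  (∀h ∃e (¬N(e,e) ∨ R(e,h))) ∨ (∃d ¬R(d,d))
Finally move all quantifiers to the prefix:
  ∀h ∃e ∃d (¬N(e,e) ∨ R(e,h) ∨ ¬R(d,d))
The quantifier ∀d sits under an odd number of negations, so it flips to ∃d.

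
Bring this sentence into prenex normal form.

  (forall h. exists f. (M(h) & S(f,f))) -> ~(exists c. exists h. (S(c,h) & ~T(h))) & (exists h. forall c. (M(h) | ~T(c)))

Eliminate → and ↔ using ¬ and ∨.
  ~(forall h. exists f. (M(h) & S(f,f))) | ~(exists c. exists h. (S(c,h) & ~T(h))) & (exists h. forall c. (M(h) | ~T(c)))
Drive negations inward (¬∀x A ≡ ∃x ¬A, ¬∃x A ≡ ∀x ¬A, De Morgan for ∧/∨):
  (exists h. forall f. (~M(h) | ~S(f,f))) | (forall c. forall h. (~S(c,h) | T(h))) & (exists h. forall c. (M(h) | ~T(c)))
Rename bound variables to avoid capture: h↦z1, h↦v, c↦x1.
  (exists h. forall f. (~M(h) | ~S(f,f))) | (forall c. forall z1. (~S(c,z1) | T(z1))) & (exists v. forall x1. (M(v) | ~T(x1)))
Pull the quantifiers to the front (each side's bound variable is not free in the other side):
  exists h. forall f. forall c. forall z1. exists v. forall x1. (~M(h) | ~S(f,f) | (~S(c,z1) | T(z1)) & (M(v) | ~T(x1)))

exists h. forall f. forall c. forall z1. exists v. forall x1. (~M(h) | ~S(f,f) | (~S(c,z1) | T(z1)) & (M(v) | ~T(x1)))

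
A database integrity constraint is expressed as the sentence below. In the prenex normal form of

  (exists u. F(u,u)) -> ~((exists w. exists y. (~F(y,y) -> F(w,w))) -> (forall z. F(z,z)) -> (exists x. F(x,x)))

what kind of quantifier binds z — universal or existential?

universal

Eliminate → and ↔ using ¬ and ∨.
  ~(exists u. F(u,u)) | ~(~(exists w. exists y. (~~F(y,y) | F(w,w))) | ~(forall z. F(z,z)) | (exists x. F(x,x)))
Push ¬ through the quantifiers and connectives to reach negation normal form:
  (forall u. ~F(u,u)) | (exists w. exists y. (F(y,y) | F(w,w))) & (forall z. F(z,z)) & (forall x. ~F(x,x))
Pull the quantifiers to the front (each side's bound variable is not free in the other side):
  forall u. exists w. exists y. forall z. forall x. (~F(u,u) | (F(y,y) | F(w,w)) & F(z,z) & ~F(x,x))
The quantifier forall z sits under an even number of negations (counting the antecedent side of each →), so it remains universal.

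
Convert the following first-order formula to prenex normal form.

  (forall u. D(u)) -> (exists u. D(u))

exists u. exists r. (~D(u) | D(r))

Rewrite implications/biconditionals: A → B as ¬A ∨ B.
  ~(forall u. D(u)) | (exists u. D(u))
Move each ¬ inward, flipping quantifiers it crosses:
  (exists u. ~D(u)) | (exists u. D(u))
Standardize variables apart so no two quantifiers bind the same name: u↦r.
  (exists u. ~D(u)) | (exists r. D(r))
Finally move all quantifiers to the prefix:
  exists u. exists r. (~D(u) | D(r))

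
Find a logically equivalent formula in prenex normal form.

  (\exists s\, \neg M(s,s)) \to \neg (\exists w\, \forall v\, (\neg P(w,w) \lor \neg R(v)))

Rewrite implications/biconditionals: A → B as ¬A ∨ B.
  \neg (\exists s\, \neg M(s,s)) \lor \neg (\exists w\, \forall v\, (\neg P(w,w) \lor \neg R(v)))
Move each ¬ inward, flipping quantifiers it crosses:
  (\forall s\, M(s,s)) \lor (\forall w\, \exists v\, (P(w,w) \land R(v)))
All bound variables are already distinct, so no renaming is needed.
Extract every quantifier outward, since the variables are now distinct and don't occur free across branches:
  \forall s\, \forall w\, \exists v\, (M(s,s) \lor P(w,w) \land R(v))

\forall s\, \forall w\, \exists v\, (M(s,s) \lor P(w,w) \land R(v))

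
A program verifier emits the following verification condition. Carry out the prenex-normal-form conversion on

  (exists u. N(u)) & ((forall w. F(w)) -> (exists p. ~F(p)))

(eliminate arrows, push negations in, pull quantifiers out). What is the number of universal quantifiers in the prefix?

0

First replace A → B with ¬A ∨ B.
  (exists u. N(u)) & (~(forall w. F(w)) | (exists p. ~F(p)))
Move each ¬ inward, flipping quantifiers it crosses:
  (exists u. N(u)) & ((exists w. ~F(w)) | (exists p. ~F(p)))
Extract every quantifier outward, since the variables are now distinct and don't occur free across branches:
  exists u. exists w. exists p. (N(u) & (~F(w) | ~F(p)))
The prefix is exists u exists w exists p: 0 universal, 3 existential.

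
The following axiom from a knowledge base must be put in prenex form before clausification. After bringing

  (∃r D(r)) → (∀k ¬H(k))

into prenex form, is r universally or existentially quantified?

Eliminate → and ↔ using ¬ and ∨.
  ¬(∃r D(r)) ∨ (∀k ¬H(k))
Move each ¬ inward, flipping quantifiers it crosses:
  (∀r ¬D(r)) ∨ (∀k ¬H(k))
Extract every quantifier outward, since the variables are now distinct and don't occur free across branches:
  ∀r ∀k (¬D(r) ∨ ¬H(k))
The quantifier ∃r sits under an odd number of negations (counting the antecedent side of each →), so it flips to ∀r.

universal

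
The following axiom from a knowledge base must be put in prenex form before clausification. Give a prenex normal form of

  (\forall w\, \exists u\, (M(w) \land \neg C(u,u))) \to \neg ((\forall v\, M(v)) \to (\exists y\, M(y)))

Eliminate → and ↔ using ¬ and ∨.
  \neg (\forall w\, \exists u\, (M(w) \land \neg C(u,u))) \lor \neg (\neg (\forall v\, M(v)) \lor (\exists y\, M(y)))
Push ¬ through the quantifiers and connectives to reach negation normal form:
  (\exists w\, \forall u\, (\neg M(w) \lor C(u,u))) \lor (\forall v\, M(v)) \land (\forall y\, \neg M(y))
All bound variables are already distinct, so no renaming is needed.
Finally move all quantifiers to the prefix:
  \exists w\, \forall u\, \forall v\, \forall y\, (\neg M(w) \lor C(u,u) \lor M(v) \land \neg M(y))

\exists w\, \forall u\, \forall v\, \forall y\, (\neg M(w) \lor C(u,u) \lor M(v) \land \neg M(y))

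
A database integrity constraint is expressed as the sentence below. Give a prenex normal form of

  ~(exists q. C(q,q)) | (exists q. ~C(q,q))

forall q. exists w. (~C(q,q) | ~C(w,w))

Drive negations inward (¬∀x A ≡ ∃x ¬A, ¬∃x A ≡ ∀x ¬A, De Morgan for ∧/∨):
  (forall q. ~C(q,q)) | (exists q. ~C(q,q))
Rename bound variables to avoid capture: q↦w.
  (forall q. ~C(q,q)) | (exists w. ~C(w,w))
Extract every quantifier outward, since the variables are now distinct and don't occur free across branches:
  forall q. exists w. (~C(q,q) | ~C(w,w))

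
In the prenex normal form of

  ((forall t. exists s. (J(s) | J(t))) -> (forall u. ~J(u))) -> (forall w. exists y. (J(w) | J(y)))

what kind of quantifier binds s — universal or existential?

existential

Rewrite implications/biconditionals: A → B as ¬A ∨ B.
  ~(~(forall t. exists s. (J(s) | J(t))) | (forall u. ~J(u))) | (forall w. exists y. (J(w) | J(y)))
Move each ¬ inward, flipping quantifiers it crosses:
  (forall t. exists s. (J(s) | J(t))) & (exists u. J(u)) | (forall w. exists y. (J(w) | J(y)))
All bound variables are already distinct, so no renaming is needed.
Pull the quantifiers to the front (each side's bound variable is not free in the other side):
  forall t. exists s. exists u. forall w. exists y. ((J(s) | J(t)) & J(u) | J(w) | J(y))
The quantifier exists s sits under an even number of negations (counting the antecedent side of each →), so it remains existential.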